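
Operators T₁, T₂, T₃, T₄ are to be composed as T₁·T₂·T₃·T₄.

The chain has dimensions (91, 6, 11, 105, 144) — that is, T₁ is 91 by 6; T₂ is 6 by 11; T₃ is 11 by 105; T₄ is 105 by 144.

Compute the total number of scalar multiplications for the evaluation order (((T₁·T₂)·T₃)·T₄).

1487031

(T₁·T₂): 91×6 by 6×11 → 91×11, cost 91·6·11 = 6006
((T₁·T₂)·T₃): 91×11 by 11×105 → 91×105, cost 91·11·105 = 105105; cumulative 111111
(((T₁·T₂)·T₃)·T₄): 91×105 by 105×144 → 91×144, cost 91·105·144 = 1375920; cumulative 1487031
Total: 1487031 scalar multiplications.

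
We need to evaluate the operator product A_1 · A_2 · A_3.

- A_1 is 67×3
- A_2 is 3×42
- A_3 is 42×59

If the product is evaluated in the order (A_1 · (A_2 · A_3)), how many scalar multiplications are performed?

19293

(A_2 · A_3): 3×42 by 42×59 → 3×59, cost 3·42·59 = 7434
(A_1 · (A_2 · A_3)): 67×3 by 3×59 → 67×59, cost 67·3·59 = 11859; cumulative 19293
Total: 19293 scalar multiplications.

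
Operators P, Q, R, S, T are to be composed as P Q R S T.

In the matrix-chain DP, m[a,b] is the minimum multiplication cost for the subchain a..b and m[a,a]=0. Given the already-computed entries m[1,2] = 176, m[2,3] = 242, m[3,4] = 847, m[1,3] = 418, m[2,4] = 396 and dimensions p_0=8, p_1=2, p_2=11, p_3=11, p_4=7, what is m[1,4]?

m[1,4] = min over k∈[1,3] of m[1,k]+m[k+1,4]+p_{0}·p_k·p_{4}.
k=1: 0 + 396 + 8·2·7 = 508; k=2: 176 + 847 + 8·11·7 = 1639; k=3: 418 + 0 + 8·11·7 = 1034.
Minimum: 508 at k=1.

508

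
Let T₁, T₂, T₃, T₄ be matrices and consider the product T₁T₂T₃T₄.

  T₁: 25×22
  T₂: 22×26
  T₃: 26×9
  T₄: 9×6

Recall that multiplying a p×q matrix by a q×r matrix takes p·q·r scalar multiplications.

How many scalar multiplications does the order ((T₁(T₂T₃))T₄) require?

11448

(T₂T₃): 22×26 by 26×9 → 22×9, cost 22·26·9 = 5148
(T₁(T₂T₃)): 25×22 by 22×9 → 25×9, cost 25·22·9 = 4950; cumulative 10098
((T₁(T₂T₃))T₄): 25×9 by 9×6 → 25×6, cost 25·9·6 = 1350; cumulative 11448
Total: 11448 scalar multiplications.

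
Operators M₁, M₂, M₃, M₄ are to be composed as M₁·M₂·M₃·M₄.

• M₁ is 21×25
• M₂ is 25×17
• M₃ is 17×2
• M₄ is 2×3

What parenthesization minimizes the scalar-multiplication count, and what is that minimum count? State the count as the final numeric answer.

Adjacent pairs: M₁M₂ = 21·25·17 = 8925; M₂M₃ = 25·17·2 = 850; M₃M₄ = 17·2·3 = 102.
Length 3: M₁..M₃: k=1: 0+850+21·25·2=1900; k=2: 8925+0+21·17·2=9639 → min 1900 | M₂..M₄: k=2: 0+102+25·17·3=1377; k=3: 850+0+25·2·3=1000 → min 1000.
Length 4: M₁..M₄: k=1: 0+1000+21·25·3=2575; k=2: 8925+102+21·17·3=10098; k=3: 1900+0+21·2·3=2026 → min 2026.
Optimal parenthesization: ((M₁·(M₂·M₃))·M₄) with cost 2026.

2026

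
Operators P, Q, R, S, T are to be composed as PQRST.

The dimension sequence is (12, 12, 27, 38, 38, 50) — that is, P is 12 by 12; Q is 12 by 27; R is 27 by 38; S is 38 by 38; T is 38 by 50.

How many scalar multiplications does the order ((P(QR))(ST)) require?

112784

(QR): 12×27 by 27×38 → 12×38, cost 12·27·38 = 12312
(P(QR)): 12×12 by 12×38 → 12×38, cost 12·12·38 = 5472; cumulative 17784
(ST): 38×38 by 38×50 → 38×50, cost 38·38·50 = 72200
((P(QR))(ST)): 12×38 by 38×50 → 12×50, cost 12·38·50 = 22800; cumulative 112784
Total: 112784 scalar multiplications.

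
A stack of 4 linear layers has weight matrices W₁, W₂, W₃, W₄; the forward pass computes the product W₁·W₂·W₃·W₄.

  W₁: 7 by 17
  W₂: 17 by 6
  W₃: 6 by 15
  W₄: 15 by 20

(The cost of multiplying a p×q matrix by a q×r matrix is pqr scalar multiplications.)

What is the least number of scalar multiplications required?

3354

Adjacent pairs: W₁W₂ = 7·17·6 = 714; W₂W₃ = 17·6·15 = 1530; W₃W₄ = 6·15·20 = 1800.
Length 3: W₁..W₃: k=1: 0+1530+7·17·15=3315; k=2: 714+0+7·6·15=1344 → min 1344 | W₂..W₄: k=2: 0+1800+17·6·20=3840; k=3: 1530+0+17·15·20=6630 → min 3840.
Length 4: W₁..W₄: k=1: 0+3840+7·17·20=6220; k=2: 714+1800+7·6·20=3354; k=3: 1344+0+7·15·20=3444 → min 3354.
Optimal order: ((W₁·W₂)·(W₃·W₄)) with cost 3354.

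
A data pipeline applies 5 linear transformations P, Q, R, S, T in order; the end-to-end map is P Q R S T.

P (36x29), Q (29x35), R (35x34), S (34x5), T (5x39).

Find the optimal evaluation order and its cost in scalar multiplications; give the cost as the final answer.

23265

Adjacent pairs: PQ = 36·29·35 = 36540; QR = 29·35·34 = 34510; RS = 35·34·5 = 5950; ST = 34·5·39 = 6630.
Length 3: P..R: k=1: 0+34510+36·29·34=70006; k=2: 36540+0+36·35·34=79380 → min 70006 | Q..S: k=2: 0+5950+29·35·5=11025; k=3: 34510+0+29·34·5=39440 → min 11025 | R..T: k=3: 0+6630+35·34·39=53040; k=4: 5950+0+35·5·39=12775 → min 12775.
Length 4: P..S: k=1: 0+11025+36·29·5=16245; k=2: 36540+5950+36·35·5=48790; k=3: 70006+0+36·34·5=76126 → min 16245 | Q..T: k=2: 0+12775+29·35·39=52360; k=3: 34510+6630+29·34·39=79594; k=4: 11025+0+29·5·39=16680 → min 16680.
Length 5: P..T: k=1: 0+16680+36·29·39=57396; k=2: 36540+12775+36·35·39=98455; k=3: 70006+6630+36·34·39=124372; k=4: 16245+0+36·5·39=23265 → min 23265.
Optimal parenthesization: ((P (Q (R S))) T) with cost 23265.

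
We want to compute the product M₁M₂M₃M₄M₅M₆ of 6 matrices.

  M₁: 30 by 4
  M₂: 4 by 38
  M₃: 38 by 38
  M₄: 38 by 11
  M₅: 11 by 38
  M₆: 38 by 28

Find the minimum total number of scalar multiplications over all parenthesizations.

16736

Adjacent pairs: M₁M₂ = 30·4·38 = 4560; M₂M₃ = 4·38·38 = 5776; M₃M₄ = 38·38·11 = 15884; M₄M₅ = 38·11·38 = 15884; M₅M₆ = 11·38·28 = 11704.
Length 3: M₁..M₃: k=1: 0+5776+30·4·38=10336; k=2: 4560+0+30·38·38=47880 → min 10336 | M₂..M₄: k=2: 0+15884+4·38·11=17556; k=3: 5776+0+4·38·11=7448 → min 7448 | M₃..M₅: k=3: 0+15884+38·38·38=70756; k=4: 15884+0+38·11·38=31768 → min 31768 | M₄..M₆: k=4: 0+11704+38·11·28=23408; k=5: 15884+0+38·38·28=56316 → min 23408.
Length 4: M₁..M₄: k=1: 0+7448+30·4·11=8768; k=2: 4560+15884+30·38·11=32984; k=3: 10336+0+30·38·11=22876 → min 8768 | M₂..M₅: k=2: 0+31768+4·38·38=37544; k=3: 5776+15884+4·38·38=27436; k=4: 7448+0+4·11·38=9120 → min 9120 | M₃..M₆: k=3: 0+23408+38·38·28=63840; k=4: 15884+11704+38·11·28=39292; k=5: 31768+0+38·38·28=72200 → min 39292.
Length 5: M₁..M₅: k=1: 0+9120+30·4·38=13680; k=2: 4560+31768+30·38·38=79648; k=3: 10336+15884+30·38·38=69540; k=4: 8768+0+30·11·38=21308 → min 13680 | M₂..M₆: k=2: 0+39292+4·38·28=43548; k=3: 5776+23408+4·38·28=33440; k=4: 7448+11704+4·11·28=20384; k=5: 9120+0+4·38·28=13376 → min 13376.
Length 6: M₁..M₆: k=1: 0+13376+30·4·28=16736; k=2: 4560+39292+30·38·28=75772; k=3: 10336+23408+30·38·28=65664; k=4: 8768+11704+30·11·28=29712; k=5: 13680+0+30·38·28=45600 → min 16736.
Optimal order: (M₁((((M₂M₃)M₄)M₅)M₆)) with cost 16736.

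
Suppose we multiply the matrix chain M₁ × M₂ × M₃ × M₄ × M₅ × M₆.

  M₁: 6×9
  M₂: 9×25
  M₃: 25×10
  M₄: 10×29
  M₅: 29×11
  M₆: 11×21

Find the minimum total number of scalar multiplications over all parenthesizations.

Adjacent pairs: M₁M₂ = 6·9·25 = 1350; M₂M₃ = 9·25·10 = 2250; M₃M₄ = 25·10·29 = 7250; M₄M₅ = 10·29·11 = 3190; M₅M₆ = 29·11·21 = 6699.
Length 3: M₁..M₃: k=1: 0+2250+6·9·10=2790; k=2: 1350+0+6·25·10=2850 → min 2790 | M₂..M₄: k=2: 0+7250+9·25·29=13775; k=3: 2250+0+9·10·29=4860 → min 4860 | M₃..M₅: k=3: 0+3190+25·10·11=5940; k=4: 7250+0+25·29·11=15225 → min 5940 | M₄..M₆: k=4: 0+6699+10·29·21=12789; k=5: 3190+0+10·11·21=5500 → min 5500.
Length 4: M₁..M₄: k=1: 0+4860+6·9·29=6426; k=2: 1350+7250+6·25·29=12950; k=3: 2790+0+6·10·29=4530 → min 4530 | M₂..M₅: k=2: 0+5940+9·25·11=8415; k=3: 2250+3190+9·10·11=6430; k=4: 4860+0+9·29·11=7731 → min 6430 | M₃..M₆: k=3: 0+5500+25·10·21=10750; k=4: 7250+6699+25·29·21=29174; k=5: 5940+0+25·11·21=11715 → min 10750.
Length 5: M₁..M₅: k=1: 0+6430+6·9·11=7024; k=2: 1350+5940+6·25·11=8940; k=3: 2790+3190+6·10·11=6640; k=4: 4530+0+6·29·11=6444 → min 6444 | M₂..M₆: k=2: 0+10750+9·25·21=15475; k=3: 2250+5500+9·10·21=9640; k=4: 4860+6699+9·29·21=17040; k=5: 6430+0+9·11·21=8509 → min 8509.
Length 6: M₁..M₆: k=1: 0+8509+6·9·21=9643; k=2: 1350+10750+6·25·21=15250; k=3: 2790+5500+6·10·21=9550; k=4: 4530+6699+6·29·21=14883; k=5: 6444+0+6·11·21=7830 → min 7830.
Optimal order: ((((M₁ × (M₂ × M₃)) × M₄) × M₅) × M₆) with cost 7830.

7830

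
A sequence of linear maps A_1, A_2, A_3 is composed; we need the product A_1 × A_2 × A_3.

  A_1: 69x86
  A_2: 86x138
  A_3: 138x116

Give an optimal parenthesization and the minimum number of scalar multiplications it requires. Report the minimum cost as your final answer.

(A_1 × (A_2 × A_3)): cost 2065032.
((A_1 × A_2) × A_3): cost 1923444.
Optimal: ((A_1 × A_2) × A_3) with cost 1923444.

1923444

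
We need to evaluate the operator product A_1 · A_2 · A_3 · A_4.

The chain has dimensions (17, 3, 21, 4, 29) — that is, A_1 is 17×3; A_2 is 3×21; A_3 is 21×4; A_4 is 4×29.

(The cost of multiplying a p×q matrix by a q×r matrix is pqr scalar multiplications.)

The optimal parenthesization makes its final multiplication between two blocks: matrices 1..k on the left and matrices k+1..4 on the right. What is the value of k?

Adjacent pairs: A_1A_2 = 17·3·21 = 1071; A_2A_3 = 3·21·4 = 252; A_3A_4 = 21·4·29 = 2436.
Length 3: A_1..A_3: k=1: 0+252+17·3·4=456; k=2: 1071+0+17·21·4=2499 → min 456 | A_2..A_4: k=2: 0+2436+3·21·29=4263; k=3: 252+0+3·4·29=600 → min 600.
Top-level splits: k=1: (A_1..A_1)·(A_2..A_4) → 0+600+17·3·29 = 2079; k=2: (A_1..A_2)·(A_3..A_4) → 1071+2436+17·21·29 = 13860; k=3: (A_1..A_3)·(A_4..A_4) → 456+0+17·4·29 = 2428.
Best split is after A_1, i.e. k = 1.

1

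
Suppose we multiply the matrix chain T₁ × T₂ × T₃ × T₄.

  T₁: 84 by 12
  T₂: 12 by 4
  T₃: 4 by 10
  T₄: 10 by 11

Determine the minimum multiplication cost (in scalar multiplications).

Adjacent pairs: T₁T₂ = 84·12·4 = 4032; T₂T₃ = 12·4·10 = 480; T₃T₄ = 4·10·11 = 440.
Length 3: T₁..T₃: k=1: 0+480+84·12·10=10560; k=2: 4032+0+84·4·10=7392 → min 7392 | T₂..T₄: k=2: 0+440+12·4·11=968; k=3: 480+0+12·10·11=1800 → min 968.
Length 4: T₁..T₄: k=1: 0+968+84·12·11=12056; k=2: 4032+440+84·4·11=8168; k=3: 7392+0+84·10·11=16632 → min 8168.
Optimal order: ((T₁ × T₂) × (T₃ × T₄)) with cost 8168.

8168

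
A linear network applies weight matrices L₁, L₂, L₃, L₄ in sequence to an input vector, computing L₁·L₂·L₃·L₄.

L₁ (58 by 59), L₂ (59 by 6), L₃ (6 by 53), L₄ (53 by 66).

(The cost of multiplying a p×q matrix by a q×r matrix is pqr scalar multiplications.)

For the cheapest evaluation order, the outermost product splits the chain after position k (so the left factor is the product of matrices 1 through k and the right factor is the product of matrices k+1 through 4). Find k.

2

Adjacent pairs: L₁L₂ = 58·59·6 = 20532; L₂L₃ = 59·6·53 = 18762; L₃L₄ = 6·53·66 = 20988.
Length 3: L₁..L₃: k=1: 0+18762+58·59·53=200128; k=2: 20532+0+58·6·53=38976 → min 38976 | L₂..L₄: k=2: 0+20988+59·6·66=44352; k=3: 18762+0+59·53·66=225144 → min 44352.
Top-level splits: k=1: (L₁..L₁)·(L₂..L₄) → 0+44352+58·59·66 = 270204; k=2: (L₁..L₂)·(L₃..L₄) → 20532+20988+58·6·66 = 64488; k=3: (L₁..L₃)·(L₄..L₄) → 38976+0+58·53·66 = 241860.
Best split is after L₂, i.e. k = 2.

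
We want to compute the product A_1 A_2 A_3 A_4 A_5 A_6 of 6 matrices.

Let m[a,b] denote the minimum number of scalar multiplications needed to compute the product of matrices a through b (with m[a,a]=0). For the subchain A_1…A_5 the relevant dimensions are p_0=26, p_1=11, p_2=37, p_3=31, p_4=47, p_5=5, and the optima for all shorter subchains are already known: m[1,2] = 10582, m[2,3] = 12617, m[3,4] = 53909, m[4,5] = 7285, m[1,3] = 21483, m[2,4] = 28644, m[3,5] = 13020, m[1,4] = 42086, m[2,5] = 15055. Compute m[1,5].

16485

m[1,5] = min over k∈[1,4] of m[1,k]+m[k+1,5]+p_{0}·p_k·p_{5}.
k=1: 0 + 15055 + 26·11·5 = 16485; k=2: 10582 + 13020 + 26·37·5 = 28412; k=3: 21483 + 7285 + 26·31·5 = 32798; k=4: 42086 + 0 + 26·47·5 = 48196.
Minimum: 16485 at k=1.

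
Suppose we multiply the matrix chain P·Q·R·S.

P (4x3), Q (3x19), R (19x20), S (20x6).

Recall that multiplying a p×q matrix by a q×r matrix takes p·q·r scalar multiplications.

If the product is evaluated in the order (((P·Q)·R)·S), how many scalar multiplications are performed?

(P·Q): 4×3 by 3×19 → 4×19, cost 4·3·19 = 228
((P·Q)·R): 4×19 by 19×20 → 4×20, cost 4·19·20 = 1520; cumulative 1748
(((P·Q)·R)·S): 4×20 by 20×6 → 4×6, cost 4·20·6 = 480; cumulative 2228
Total: 2228 scalar multiplications.

2228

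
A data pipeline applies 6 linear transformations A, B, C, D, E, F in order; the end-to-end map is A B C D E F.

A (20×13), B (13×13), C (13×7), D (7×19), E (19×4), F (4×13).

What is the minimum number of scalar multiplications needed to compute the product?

3652

Adjacent pairs: AB = 20·13·13 = 3380; BC = 13·13·7 = 1183; CD = 13·7·19 = 1729; DE = 7·19·4 = 532; EF = 19·4·13 = 988.
Length 3: A..C: k=1: 0+1183+20·13·7=3003; k=2: 3380+0+20·13·7=5200 → min 3003 | B..D: k=2: 0+1729+13·13·19=4940; k=3: 1183+0+13·7·19=2912 → min 2912 | C..E: k=3: 0+532+13·7·4=896; k=4: 1729+0+13·19·4=2717 → min 896 | D..F: k=4: 0+988+7·19·13=2717; k=5: 532+0+7·4·13=896 → min 896.
Length 4: A..D: k=1: 0+2912+20·13·19=7852; k=2: 3380+1729+20·13·19=10049; k=3: 3003+0+20·7·19=5663 → min 5663 | B..E: k=2: 0+896+13·13·4=1572; k=3: 1183+532+13·7·4=2079; k=4: 2912+0+13·19·4=3900 → min 1572 | C..F: k=3: 0+896+13·7·13=2079; k=4: 1729+988+13·19·13=5928; k=5: 896+0+13·4·13=1572 → min 1572.
Length 5: A..E: k=1: 0+1572+20·13·4=2612; k=2: 3380+896+20·13·4=5316; k=3: 3003+532+20·7·4=4095; k=4: 5663+0+20·19·4=7183 → min 2612 | B..F: k=2: 0+1572+13·13·13=3769; k=3: 1183+896+13·7·13=3262; k=4: 2912+988+13·19·13=7111; k=5: 1572+0+13·4·13=2248 → min 2248.
Length 6: A..F: k=1: 0+2248+20·13·13=5628; k=2: 3380+1572+20·13·13=8332; k=3: 3003+896+20·7·13=5719; k=4: 5663+988+20·19·13=11591; k=5: 2612+0+20·4·13=3652 → min 3652.
Optimal order: ((A (B (C (D E)))) F) with cost 3652.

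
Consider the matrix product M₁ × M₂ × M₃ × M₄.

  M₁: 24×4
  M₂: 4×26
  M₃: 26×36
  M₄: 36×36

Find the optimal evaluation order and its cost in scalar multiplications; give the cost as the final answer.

12384

Adjacent pairs: M₁M₂ = 24·4·26 = 2496; M₂M₃ = 4·26·36 = 3744; M₃M₄ = 26·36·36 = 33696.
Length 3: M₁..M₃: k=1: 0+3744+24·4·36=7200; k=2: 2496+0+24·26·36=24960 → min 7200 | M₂..M₄: k=2: 0+33696+4·26·36=37440; k=3: 3744+0+4·36·36=8928 → min 8928.
Length 4: M₁..M₄: k=1: 0+8928+24·4·36=12384; k=2: 2496+33696+24·26·36=58656; k=3: 7200+0+24·36·36=38304 → min 12384.
Optimal parenthesization: (M₁ × ((M₂ × M₃) × M₄)) with cost 12384.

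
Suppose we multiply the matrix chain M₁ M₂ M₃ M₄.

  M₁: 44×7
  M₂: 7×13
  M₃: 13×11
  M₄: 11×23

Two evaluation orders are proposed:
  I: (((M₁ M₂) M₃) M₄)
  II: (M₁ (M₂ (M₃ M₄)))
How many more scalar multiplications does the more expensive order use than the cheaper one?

Order I = (((M₁ M₂) M₃) M₄): (M₁ M₂): 44×7 by 7×13 → 44×13, cost 44·7·13 = 4004; ((M₁ M₂) M₃): 44×13 by 13×11 → 44×11, cost 44·13·11 = 6292; cumulative 10296; (((M₁ M₂) M₃) M₄): 44×11 by 11×23 → 44×23, cost 44·11·23 = 11132; cumulative 21428. Total 21428.
Order II = (M₁ (M₂ (M₃ M₄))): (M₃ M₄): 13×11 by 11×23 → 13×23, cost 13·11·23 = 3289; (M₂ (M₃ M₄)): 7×13 by 13×23 → 7×23, cost 7·13·23 = 2093; cumulative 5382; (M₁ (M₂ (M₃ M₄))): 44×7 by 7×23 → 44×23, cost 44·7·23 = 7084; cumulative 12466. Total 12466.
Difference: |21428 − 12466| = 8962.

8962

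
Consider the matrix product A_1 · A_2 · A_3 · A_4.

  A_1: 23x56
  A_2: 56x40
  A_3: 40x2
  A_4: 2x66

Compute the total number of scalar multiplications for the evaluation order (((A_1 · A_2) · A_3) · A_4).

(A_1 · A_2): 23×56 by 56×40 → 23×40, cost 23·56·40 = 51520
((A_1 · A_2) · A_3): 23×40 by 40×2 → 23×2, cost 23·40·2 = 1840; cumulative 53360
(((A_1 · A_2) · A_3) · A_4): 23×2 by 2×66 → 23×66, cost 23·2·66 = 3036; cumulative 56396
Total: 56396 scalar multiplications.

56396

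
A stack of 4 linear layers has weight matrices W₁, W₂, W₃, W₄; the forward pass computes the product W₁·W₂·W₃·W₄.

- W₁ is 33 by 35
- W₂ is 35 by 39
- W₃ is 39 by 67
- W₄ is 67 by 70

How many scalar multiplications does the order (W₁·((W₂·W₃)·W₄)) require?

(W₂·W₃): 35×39 by 39×67 → 35×67, cost 35·39·67 = 91455
((W₂·W₃)·W₄): 35×67 by 67×70 → 35×70, cost 35·67·70 = 164150; cumulative 255605
(W₁·((W₂·W₃)·W₄)): 33×35 by 35×70 → 33×70, cost 33·35·70 = 80850; cumulative 336455
Total: 336455 scalar multiplications.

336455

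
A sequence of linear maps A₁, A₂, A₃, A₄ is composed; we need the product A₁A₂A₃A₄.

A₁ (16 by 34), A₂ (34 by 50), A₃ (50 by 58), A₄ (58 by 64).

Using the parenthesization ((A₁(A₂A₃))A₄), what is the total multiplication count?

189544

(A₂A₃): 34×50 by 50×58 → 34×58, cost 34·50·58 = 98600
(A₁(A₂A₃)): 16×34 by 34×58 → 16×58, cost 16·34·58 = 31552; cumulative 130152
((A₁(A₂A₃))A₄): 16×58 by 58×64 → 16×64, cost 16·58·64 = 59392; cumulative 189544
Total: 189544 scalar multiplications.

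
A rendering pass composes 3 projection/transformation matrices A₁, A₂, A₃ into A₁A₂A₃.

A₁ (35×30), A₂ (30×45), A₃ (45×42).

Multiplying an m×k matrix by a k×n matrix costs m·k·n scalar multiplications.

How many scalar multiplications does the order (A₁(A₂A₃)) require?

100800

(A₂A₃): 30×45 by 45×42 → 30×42, cost 30·45·42 = 56700
(A₁(A₂A₃)): 35×30 by 30×42 → 35×42, cost 35·30·42 = 44100; cumulative 100800
Total: 100800 scalar multiplications.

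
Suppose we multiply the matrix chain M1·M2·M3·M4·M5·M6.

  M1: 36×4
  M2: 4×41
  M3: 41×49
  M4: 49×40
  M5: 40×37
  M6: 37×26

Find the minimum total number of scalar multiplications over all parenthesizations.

Adjacent pairs: M1M2 = 36·4·41 = 5904; M2M3 = 4·41·49 = 8036; M3M4 = 41·49·40 = 80360; M4M5 = 49·40·37 = 72520; M5M6 = 40·37·26 = 38480.
Length 3: M1..M3: k=1: 0+8036+36·4·49=15092; k=2: 5904+0+36·41·49=78228 → min 15092 | M2..M4: k=2: 0+80360+4·41·40=86920; k=3: 8036+0+4·49·40=15876 → min 15876 | M3..M5: k=3: 0+72520+41·49·37=146853; k=4: 80360+0+41·40·37=141040 → min 141040 | M4..M6: k=4: 0+38480+49·40·26=89440; k=5: 72520+0+49·37·26=119658 → min 89440.
Length 4: M1..M4: k=1: 0+15876+36·4·40=21636; k=2: 5904+80360+36·41·40=145304; k=3: 15092+0+36·49·40=85652 → min 21636 | M2..M5: k=2: 0+141040+4·41·37=147108; k=3: 8036+72520+4·49·37=87808; k=4: 15876+0+4·40·37=21796 → min 21796 | M3..M6: k=3: 0+89440+41·49·26=141674; k=4: 80360+38480+41·40·26=161480; k=5: 141040+0+41·37·26=180482 → min 141674.
Length 5: M1..M5: k=1: 0+21796+36·4·37=27124; k=2: 5904+141040+36·41·37=201556; k=3: 15092+72520+36·49·37=152880; k=4: 21636+0+36·40·37=74916 → min 27124 | M2..M6: k=2: 0+141674+4·41·26=145938; k=3: 8036+89440+4·49·26=102572; k=4: 15876+38480+4·40·26=58516; k=5: 21796+0+4·37·26=25644 → min 25644.
Length 6: M1..M6: k=1: 0+25644+36·4·26=29388; k=2: 5904+141674+36·41·26=185954; k=3: 15092+89440+36·49·26=150396; k=4: 21636+38480+36·40·26=97556; k=5: 27124+0+36·37·26=61756 → min 29388.
Optimal order: (M1·((((M2·M3)·M4)·M5)·M6)) with cost 29388.

29388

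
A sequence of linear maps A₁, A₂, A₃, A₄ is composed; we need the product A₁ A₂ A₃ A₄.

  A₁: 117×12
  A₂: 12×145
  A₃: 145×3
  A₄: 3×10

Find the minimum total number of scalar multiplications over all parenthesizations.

Adjacent pairs: A₁A₂ = 117·12·145 = 203580; A₂A₃ = 12·145·3 = 5220; A₃A₄ = 145·3·10 = 4350.
Length 3: A₁..A₃: k=1: 0+5220+117·12·3=9432; k=2: 203580+0+117·145·3=254475 → min 9432 | A₂..A₄: k=2: 0+4350+12·145·10=21750; k=3: 5220+0+12·3·10=5580 → min 5580.
Length 4: A₁..A₄: k=1: 0+5580+117·12·10=19620; k=2: 203580+4350+117·145·10=377580; k=3: 9432+0+117·3·10=12942 → min 12942.
Optimal order: ((A₁ (A₂ A₃)) A₄) with cost 12942.

12942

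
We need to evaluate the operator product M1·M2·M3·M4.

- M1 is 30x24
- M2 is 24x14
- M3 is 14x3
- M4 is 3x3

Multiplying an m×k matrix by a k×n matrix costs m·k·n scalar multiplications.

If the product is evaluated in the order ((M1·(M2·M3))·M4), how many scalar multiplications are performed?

3438

(M2·M3): 24×14 by 14×3 → 24×3, cost 24·14·3 = 1008
(M1·(M2·M3)): 30×24 by 24×3 → 30×3, cost 30·24·3 = 2160; cumulative 3168
((M1·(M2·M3))·M4): 30×3 by 3×3 → 30×3, cost 30·3·3 = 270; cumulative 3438
Total: 3438 scalar multiplications.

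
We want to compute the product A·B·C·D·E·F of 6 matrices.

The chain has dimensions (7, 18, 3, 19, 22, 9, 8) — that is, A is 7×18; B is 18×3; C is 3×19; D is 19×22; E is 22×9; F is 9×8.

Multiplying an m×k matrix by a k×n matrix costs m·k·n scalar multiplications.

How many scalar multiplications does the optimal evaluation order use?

Adjacent pairs: AB = 7·18·3 = 378; BC = 18·3·19 = 1026; CD = 3·19·22 = 1254; DE = 19·22·9 = 3762; EF = 22·9·8 = 1584.
Length 3: A..C: k=1: 0+1026+7·18·19=3420; k=2: 378+0+7·3·19=777 → min 777 | B..D: k=2: 0+1254+18·3·22=2442; k=3: 1026+0+18·19·22=8550 → min 2442 | C..E: k=3: 0+3762+3·19·9=4275; k=4: 1254+0+3·22·9=1848 → min 1848 | D..F: k=4: 0+1584+19·22·8=4928; k=5: 3762+0+19·9·8=5130 → min 4928.
Length 4: A..D: k=1: 0+2442+7·18·22=5214; k=2: 378+1254+7·3·22=2094; k=3: 777+0+7·19·22=3703 → min 2094 | B..E: k=2: 0+1848+18·3·9=2334; k=3: 1026+3762+18·19·9=7866; k=4: 2442+0+18·22·9=6006 → min 2334 | C..F: k=3: 0+4928+3·19·8=5384; k=4: 1254+1584+3·22·8=3366; k=5: 1848+0+3·9·8=2064 → min 2064.
Length 5: A..E: k=1: 0+2334+7·18·9=3468; k=2: 378+1848+7·3·9=2415; k=3: 777+3762+7·19·9=5736; k=4: 2094+0+7·22·9=3480 → min 2415 | B..F: k=2: 0+2064+18·3·8=2496; k=3: 1026+4928+18·19·8=8690; k=4: 2442+1584+18·22·8=7194; k=5: 2334+0+18·9·8=3630 → min 2496.
Length 6: A..F: k=1: 0+2496+7·18·8=3504; k=2: 378+2064+7·3·8=2610; k=3: 777+4928+7·19·8=6769; k=4: 2094+1584+7·22·8=4910; k=5: 2415+0+7·9·8=2919 → min 2610.
Optimal order: ((A·B)·(((C·D)·E)·F)) with cost 2610.

2610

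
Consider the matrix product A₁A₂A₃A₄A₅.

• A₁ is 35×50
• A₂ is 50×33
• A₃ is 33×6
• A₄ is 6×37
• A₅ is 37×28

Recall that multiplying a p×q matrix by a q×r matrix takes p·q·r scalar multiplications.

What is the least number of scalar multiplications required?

Adjacent pairs: A₁A₂ = 35·50·33 = 57750; A₂A₃ = 50·33·6 = 9900; A₃A₄ = 33·6·37 = 7326; A₄A₅ = 6·37·28 = 6216.
Length 3: A₁..A₃: k=1: 0+9900+35·50·6=20400; k=2: 57750+0+35·33·6=64680 → min 20400 | A₂..A₄: k=2: 0+7326+50·33·37=68376; k=3: 9900+0+50·6·37=21000 → min 21000 | A₃..A₅: k=3: 0+6216+33·6·28=11760; k=4: 7326+0+33·37·28=41514 → min 11760.
Length 4: A₁..A₄: k=1: 0+21000+35·50·37=85750; k=2: 57750+7326+35·33·37=107811; k=3: 20400+0+35·6·37=28170 → min 28170 | A₂..A₅: k=2: 0+11760+50·33·28=57960; k=3: 9900+6216+50·6·28=24516; k=4: 21000+0+50·37·28=72800 → min 24516.
Length 5: A₁..A₅: k=1: 0+24516+35·50·28=73516; k=2: 57750+11760+35·33·28=101850; k=3: 20400+6216+35·6·28=32496; k=4: 28170+0+35·37·28=64430 → min 32496.
Optimal order: ((A₁(A₂A₃))(A₄A₅)) with cost 32496.

32496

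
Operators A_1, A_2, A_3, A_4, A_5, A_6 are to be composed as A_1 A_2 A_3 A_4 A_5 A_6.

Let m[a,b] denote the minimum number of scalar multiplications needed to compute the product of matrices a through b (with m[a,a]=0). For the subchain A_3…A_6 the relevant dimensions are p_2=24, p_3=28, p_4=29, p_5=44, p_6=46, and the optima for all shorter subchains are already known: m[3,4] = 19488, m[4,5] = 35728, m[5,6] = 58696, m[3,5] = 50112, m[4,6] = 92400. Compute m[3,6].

98688

m[3,6] = min over k∈[3,5] of m[3,k]+m[k+1,6]+p_{2}·p_k·p_{6}.
k=3: 0 + 92400 + 24·28·46 = 123312; k=4: 19488 + 58696 + 24·29·46 = 110200; k=5: 50112 + 0 + 24·44·46 = 98688.
Minimum: 98688 at k=5.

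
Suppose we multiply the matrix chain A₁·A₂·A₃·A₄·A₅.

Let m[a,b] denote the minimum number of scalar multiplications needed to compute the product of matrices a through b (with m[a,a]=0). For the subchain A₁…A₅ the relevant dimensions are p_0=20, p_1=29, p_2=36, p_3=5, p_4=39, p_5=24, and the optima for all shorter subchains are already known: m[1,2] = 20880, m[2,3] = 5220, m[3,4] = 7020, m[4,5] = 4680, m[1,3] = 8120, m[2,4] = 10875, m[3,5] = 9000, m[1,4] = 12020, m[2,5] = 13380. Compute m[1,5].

m[1,5] = min over k∈[1,4] of m[1,k]+m[k+1,5]+p_{0}·p_k·p_{5}.
k=1: 0 + 13380 + 20·29·24 = 27300; k=2: 20880 + 9000 + 20·36·24 = 47160; k=3: 8120 + 4680 + 20·5·24 = 15200; k=4: 12020 + 0 + 20·39·24 = 30740.
Minimum: 15200 at k=3.

15200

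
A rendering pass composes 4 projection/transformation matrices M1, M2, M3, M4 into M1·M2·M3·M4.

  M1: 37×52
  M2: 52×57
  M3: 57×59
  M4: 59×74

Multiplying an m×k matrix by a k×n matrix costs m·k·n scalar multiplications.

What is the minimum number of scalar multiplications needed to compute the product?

395641

Adjacent pairs: M1M2 = 37·52·57 = 109668; M2M3 = 52·57·59 = 174876; M3M4 = 57·59·74 = 248862.
Length 3: M1..M3: k=1: 0+174876+37·52·59=288392; k=2: 109668+0+37·57·59=234099 → min 234099 | M2..M4: k=2: 0+248862+52·57·74=468198; k=3: 174876+0+52·59·74=401908 → min 401908.
Length 4: M1..M4: k=1: 0+401908+37·52·74=544284; k=2: 109668+248862+37·57·74=514596; k=3: 234099+0+37·59·74=395641 → min 395641.
Optimal order: (((M1·M2)·M3)·M4) with cost 395641.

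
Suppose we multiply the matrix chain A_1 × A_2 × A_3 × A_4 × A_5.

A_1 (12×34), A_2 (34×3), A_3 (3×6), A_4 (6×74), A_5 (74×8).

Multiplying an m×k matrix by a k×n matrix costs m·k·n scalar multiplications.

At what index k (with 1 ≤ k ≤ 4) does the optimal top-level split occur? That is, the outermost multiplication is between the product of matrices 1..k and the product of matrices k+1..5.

Adjacent pairs: A_1A_2 = 12·34·3 = 1224; A_2A_3 = 34·3·6 = 612; A_3A_4 = 3·6·74 = 1332; A_4A_5 = 6·74·8 = 3552.
Length 3: A_1..A_3: k=1: 0+612+12·34·6=3060; k=2: 1224+0+12·3·6=1440 → min 1440 | A_2..A_4: k=2: 0+1332+34·3·74=8880; k=3: 612+0+34·6·74=15708 → min 8880 | A_3..A_5: k=3: 0+3552+3·6·8=3696; k=4: 1332+0+3·74·8=3108 → min 3108.
Length 4: A_1..A_4: k=1: 0+8880+12·34·74=39072; k=2: 1224+1332+12·3·74=5220; k=3: 1440+0+12·6·74=6768 → min 5220 | A_2..A_5: k=2: 0+3108+34·3·8=3924; k=3: 612+3552+34·6·8=5796; k=4: 8880+0+34·74·8=29008 → min 3924.
Top-level splits: k=1: (A_1..A_1)·(A_2..A_5) → 0+3924+12·34·8 = 7188; k=2: (A_1..A_2)·(A_3..A_5) → 1224+3108+12·3·8 = 4620; k=3: (A_1..A_3)·(A_4..A_5) → 1440+3552+12·6·8 = 5568; k=4: (A_1..A_4)·(A_5..A_5) → 5220+0+12·74·8 = 12324.
Best split is after A_2, i.e. k = 2.

2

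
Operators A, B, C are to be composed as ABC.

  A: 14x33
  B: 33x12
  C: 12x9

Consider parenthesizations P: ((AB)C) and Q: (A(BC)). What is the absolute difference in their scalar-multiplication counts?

666

Order P = ((AB)C): (AB): 14×33 by 33×12 → 14×12, cost 14·33·12 = 5544; ((AB)C): 14×12 by 12×9 → 14×9, cost 14·12·9 = 1512; cumulative 7056. Total 7056.
Order Q = (A(BC)): (BC): 33×12 by 12×9 → 33×9, cost 33·12·9 = 3564; (A(BC)): 14×33 by 33×9 → 14×9, cost 14·33·9 = 4158; cumulative 7722. Total 7722.
Difference: |7056 − 7722| = 666.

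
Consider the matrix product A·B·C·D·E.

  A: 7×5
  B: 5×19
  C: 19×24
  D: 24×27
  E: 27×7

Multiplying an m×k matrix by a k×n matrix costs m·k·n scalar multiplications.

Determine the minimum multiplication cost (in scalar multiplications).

6710

Adjacent pairs: AB = 7·5·19 = 665; BC = 5·19·24 = 2280; CD = 19·24·27 = 12312; DE = 24·27·7 = 4536.
Length 3: A..C: k=1: 0+2280+7·5·24=3120; k=2: 665+0+7·19·24=3857 → min 3120 | B..D: k=2: 0+12312+5·19·27=14877; k=3: 2280+0+5·24·27=5520 → min 5520 | C..E: k=3: 0+4536+19·24·7=7728; k=4: 12312+0+19·27·7=15903 → min 7728.
Length 4: A..D: k=1: 0+5520+7·5·27=6465; k=2: 665+12312+7·19·27=16568; k=3: 3120+0+7·24·27=7656 → min 6465 | B..E: k=2: 0+7728+5·19·7=8393; k=3: 2280+4536+5·24·7=7656; k=4: 5520+0+5·27·7=6465 → min 6465.
Length 5: A..E: k=1: 0+6465+7·5·7=6710; k=2: 665+7728+7·19·7=9324; k=3: 3120+4536+7·24·7=8832; k=4: 6465+0+7·27·7=7788 → min 6710.
Optimal order: (A·(((B·C)·D)·E)) with cost 6710.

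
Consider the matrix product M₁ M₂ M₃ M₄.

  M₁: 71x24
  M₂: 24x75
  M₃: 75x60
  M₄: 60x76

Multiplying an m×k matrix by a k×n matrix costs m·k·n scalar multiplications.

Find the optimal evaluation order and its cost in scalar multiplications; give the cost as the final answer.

346944

Adjacent pairs: M₁M₂ = 71·24·75 = 127800; M₂M₃ = 24·75·60 = 108000; M₃M₄ = 75·60·76 = 342000.
Length 3: M₁..M₃: k=1: 0+108000+71·24·60=210240; k=2: 127800+0+71·75·60=447300 → min 210240 | M₂..M₄: k=2: 0+342000+24·75·76=478800; k=3: 108000+0+24·60·76=217440 → min 217440.
Length 4: M₁..M₄: k=1: 0+217440+71·24·76=346944; k=2: 127800+342000+71·75·76=874500; k=3: 210240+0+71·60·76=534000 → min 346944.
Optimal parenthesization: (M₁ ((M₂ M₃) M₄)) with cost 346944.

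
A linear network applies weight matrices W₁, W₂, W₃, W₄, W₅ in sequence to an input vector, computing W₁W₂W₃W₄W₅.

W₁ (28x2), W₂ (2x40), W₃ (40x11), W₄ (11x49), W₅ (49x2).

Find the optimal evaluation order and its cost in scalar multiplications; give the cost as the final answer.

2114

Adjacent pairs: W₁W₂ = 28·2·40 = 2240; W₂W₃ = 2·40·11 = 880; W₃W₄ = 40·11·49 = 21560; W₄W₅ = 11·49·2 = 1078.
Length 3: W₁..W₃: k=1: 0+880+28·2·11=1496; k=2: 2240+0+28·40·11=14560 → min 1496 | W₂..W₄: k=2: 0+21560+2·40·49=25480; k=3: 880+0+2·11·49=1958 → min 1958 | W₃..W₅: k=3: 0+1078+40·11·2=1958; k=4: 21560+0+40·49·2=25480 → min 1958.
Length 4: W₁..W₄: k=1: 0+1958+28·2·49=4702; k=2: 2240+21560+28·40·49=78680; k=3: 1496+0+28·11·49=16588 → min 4702 | W₂..W₅: k=2: 0+1958+2·40·2=2118; k=3: 880+1078+2·11·2=2002; k=4: 1958+0+2·49·2=2154 → min 2002.
Length 5: W₁..W₅: k=1: 0+2002+28·2·2=2114; k=2: 2240+1958+28·40·2=6438; k=3: 1496+1078+28·11·2=3190; k=4: 4702+0+28·49·2=7446 → min 2114.
Optimal parenthesization: (W₁((W₂W₃)(W₄W₅))) with cost 2114.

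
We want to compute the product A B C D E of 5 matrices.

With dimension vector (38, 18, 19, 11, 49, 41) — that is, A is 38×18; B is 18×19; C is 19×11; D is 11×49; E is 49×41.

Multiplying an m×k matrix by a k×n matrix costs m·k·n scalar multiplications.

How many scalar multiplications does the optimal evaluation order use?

50523

Adjacent pairs: AB = 38·18·19 = 12996; BC = 18·19·11 = 3762; CD = 19·11·49 = 10241; DE = 11·49·41 = 22099.
Length 3: A..C: k=1: 0+3762+38·18·11=11286; k=2: 12996+0+38·19·11=20938 → min 11286 | B..D: k=2: 0+10241+18·19·49=26999; k=3: 3762+0+18·11·49=13464 → min 13464 | C..E: k=3: 0+22099+19·11·41=30668; k=4: 10241+0+19·49·41=48412 → min 30668.
Length 4: A..D: k=1: 0+13464+38·18·49=46980; k=2: 12996+10241+38·19·49=58615; k=3: 11286+0+38·11·49=31768 → min 31768 | B..E: k=2: 0+30668+18·19·41=44690; k=3: 3762+22099+18·11·41=33979; k=4: 13464+0+18·49·41=49626 → min 33979.
Length 5: A..E: k=1: 0+33979+38·18·41=62023; k=2: 12996+30668+38·19·41=73266; k=3: 11286+22099+38·11·41=50523; k=4: 31768+0+38·49·41=108110 → min 50523.
Optimal order: ((A (B C)) (D E)) with cost 50523.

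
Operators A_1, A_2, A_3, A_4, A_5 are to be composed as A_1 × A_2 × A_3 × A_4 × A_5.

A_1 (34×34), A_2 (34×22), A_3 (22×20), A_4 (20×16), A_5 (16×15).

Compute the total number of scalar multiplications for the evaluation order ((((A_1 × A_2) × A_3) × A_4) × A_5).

(A_1 × A_2): 34×34 by 34×22 → 34×22, cost 34·34·22 = 25432
((A_1 × A_2) × A_3): 34×22 by 22×20 → 34×20, cost 34·22·20 = 14960; cumulative 40392
(((A_1 × A_2) × A_3) × A_4): 34×20 by 20×16 → 34×16, cost 34·20·16 = 10880; cumulative 51272
((((A_1 × A_2) × A_3) × A_4) × A_5): 34×16 by 16×15 → 34×15, cost 34·16·15 = 8160; cumulative 59432
Total: 59432 scalar multiplications.

59432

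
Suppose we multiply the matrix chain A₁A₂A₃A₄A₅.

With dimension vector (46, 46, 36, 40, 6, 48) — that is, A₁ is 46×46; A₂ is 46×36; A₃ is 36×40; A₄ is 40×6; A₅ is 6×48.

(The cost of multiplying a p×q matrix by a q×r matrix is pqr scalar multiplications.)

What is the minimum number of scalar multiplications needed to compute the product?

44520

Adjacent pairs: A₁A₂ = 46·46·36 = 76176; A₂A₃ = 46·36·40 = 66240; A₃A₄ = 36·40·6 = 8640; A₄A₅ = 40·6·48 = 11520.
Length 3: A₁..A₃: k=1: 0+66240+46·46·40=150880; k=2: 76176+0+46·36·40=142416 → min 142416 | A₂..A₄: k=2: 0+8640+46·36·6=18576; k=3: 66240+0+46·40·6=77280 → min 18576 | A₃..A₅: k=3: 0+11520+36·40·48=80640; k=4: 8640+0+36·6·48=19008 → min 19008.
Length 4: A₁..A₄: k=1: 0+18576+46·46·6=31272; k=2: 76176+8640+46·36·6=94752; k=3: 142416+0+46·40·6=153456 → min 31272 | A₂..A₅: k=2: 0+19008+46·36·48=98496; k=3: 66240+11520+46·40·48=166080; k=4: 18576+0+46·6·48=31824 → min 31824.
Length 5: A₁..A₅: k=1: 0+31824+46·46·48=133392; k=2: 76176+19008+46·36·48=174672; k=3: 142416+11520+46·40·48=242256; k=4: 31272+0+46·6·48=44520 → min 44520.
Optimal order: ((A₁(A₂(A₃A₄)))A₅) with cost 44520.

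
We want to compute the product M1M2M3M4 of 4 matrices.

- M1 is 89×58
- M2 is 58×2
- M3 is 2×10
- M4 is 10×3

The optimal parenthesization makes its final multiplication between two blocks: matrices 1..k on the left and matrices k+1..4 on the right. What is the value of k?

2

Adjacent pairs: M1M2 = 89·58·2 = 10324; M2M3 = 58·2·10 = 1160; M3M4 = 2·10·3 = 60.
Length 3: M1..M3: k=1: 0+1160+89·58·10=52780; k=2: 10324+0+89·2·10=12104 → min 12104 | M2..M4: k=2: 0+60+58·2·3=408; k=3: 1160+0+58·10·3=2900 → min 408.
Top-level splits: k=1: (M1..M1)·(M2..M4) → 0+408+89·58·3 = 15894; k=2: (M1..M2)·(M3..M4) → 10324+60+89·2·3 = 10918; k=3: (M1..M3)·(M4..M4) → 12104+0+89·10·3 = 14774.
Best split is after M2, i.e. k = 2.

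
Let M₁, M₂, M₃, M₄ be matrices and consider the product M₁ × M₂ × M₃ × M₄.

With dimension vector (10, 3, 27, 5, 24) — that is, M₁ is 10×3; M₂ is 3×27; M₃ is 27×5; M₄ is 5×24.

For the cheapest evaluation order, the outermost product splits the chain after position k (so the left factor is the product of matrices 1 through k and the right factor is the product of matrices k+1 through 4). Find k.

1

Adjacent pairs: M₁M₂ = 10·3·27 = 810; M₂M₃ = 3·27·5 = 405; M₃M₄ = 27·5·24 = 3240.
Length 3: M₁..M₃: k=1: 0+405+10·3·5=555; k=2: 810+0+10·27·5=2160 → min 555 | M₂..M₄: k=2: 0+3240+3·27·24=5184; k=3: 405+0+3·5·24=765 → min 765.
Top-level splits: k=1: (M₁..M₁)·(M₂..M₄) → 0+765+10·3·24 = 1485; k=2: (M₁..M₂)·(M₃..M₄) → 810+3240+10·27·24 = 10530; k=3: (M₁..M₃)·(M₄..M₄) → 555+0+10·5·24 = 1755.
Best split is after M₁, i.e. k = 1.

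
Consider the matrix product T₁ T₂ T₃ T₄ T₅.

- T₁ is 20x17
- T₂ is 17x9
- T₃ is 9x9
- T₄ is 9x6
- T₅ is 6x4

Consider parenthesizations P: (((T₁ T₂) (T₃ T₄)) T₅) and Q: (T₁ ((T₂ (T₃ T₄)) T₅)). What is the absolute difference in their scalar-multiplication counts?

1934

Order P = (((T₁ T₂) (T₃ T₄)) T₅): (T₁ T₂): 20×17 by 17×9 → 20×9, cost 20·17·9 = 3060; (T₃ T₄): 9×9 by 9×6 → 9×6, cost 9·9·6 = 486; ((T₁ T₂) (T₃ T₄)): 20×9 by 9×6 → 20×6, cost 20·9·6 = 1080; cumulative 4626; (((T₁ T₂) (T₃ T₄)) T₅): 20×6 by 6×4 → 20×4, cost 20·6·4 = 480; cumulative 5106. Total 5106.
Order Q = (T₁ ((T₂ (T₃ T₄)) T₅)): (T₃ T₄): 9×9 by 9×6 → 9×6, cost 9·9·6 = 486; (T₂ (T₃ T₄)): 17×9 by 9×6 → 17×6, cost 17·9·6 = 918; cumulative 1404; ((T₂ (T₃ T₄)) T₅): 17×6 by 6×4 → 17×4, cost 17·6·4 = 408; cumulative 1812; (T₁ ((T₂ (T₃ T₄)) T₅)): 20×17 by 17×4 → 20×4, cost 20·17·4 = 1360; cumulative 3172. Total 3172.
Difference: |5106 − 3172| = 1934.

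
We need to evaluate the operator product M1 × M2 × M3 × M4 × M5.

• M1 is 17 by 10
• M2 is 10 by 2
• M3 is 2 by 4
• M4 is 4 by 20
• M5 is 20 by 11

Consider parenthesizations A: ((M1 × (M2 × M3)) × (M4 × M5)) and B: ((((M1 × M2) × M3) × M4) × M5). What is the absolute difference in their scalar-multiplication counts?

3188

Order A = ((M1 × (M2 × M3)) × (M4 × M5)): (M2 × M3): 10×2 by 2×4 → 10×4, cost 10·2·4 = 80; (M1 × (M2 × M3)): 17×10 by 10×4 → 17×4, cost 17·10·4 = 680; cumulative 760; (M4 × M5): 4×20 by 20×11 → 4×11, cost 4·20·11 = 880; ((M1 × (M2 × M3)) × (M4 × M5)): 17×4 by 4×11 → 17×11, cost 17·4·11 = 748; cumulative 2388. Total 2388.
Order B = ((((M1 × M2) × M3) × M4) × M5): (M1 × M2): 17×10 by 10×2 → 17×2, cost 17·10·2 = 340; ((M1 × M2) × M3): 17×2 by 2×4 → 17×4, cost 17·2·4 = 136; cumulative 476; (((M1 × M2) × M3) × M4): 17×4 by 4×20 → 17×20, cost 17·4·20 = 1360; cumulative 1836; ((((M1 × M2) × M3) × M4) × M5): 17×20 by 20×11 → 17×11, cost 17·20·11 = 3740; cumulative 5576. Total 5576.
Difference: |2388 − 5576| = 3188.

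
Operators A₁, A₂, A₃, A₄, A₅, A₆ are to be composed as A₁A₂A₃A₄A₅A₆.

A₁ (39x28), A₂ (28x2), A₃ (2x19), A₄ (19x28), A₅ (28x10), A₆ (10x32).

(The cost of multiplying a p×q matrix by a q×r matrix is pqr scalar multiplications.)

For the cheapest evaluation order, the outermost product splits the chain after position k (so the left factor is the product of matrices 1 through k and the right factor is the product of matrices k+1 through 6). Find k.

2

Adjacent pairs: A₁A₂ = 39·28·2 = 2184; A₂A₃ = 28·2·19 = 1064; A₃A₄ = 2·19·28 = 1064; A₄A₅ = 19·28·10 = 5320; A₅A₆ = 28·10·32 = 8960.
Length 3: A₁..A₃: k=1: 0+1064+39·28·19=21812; k=2: 2184+0+39·2·19=3666 → min 3666 | A₂..A₄: k=2: 0+1064+28·2·28=2632; k=3: 1064+0+28·19·28=15960 → min 2632 | A₃..A₅: k=3: 0+5320+2·19·10=5700; k=4: 1064+0+2·28·10=1624 → min 1624 | A₄..A₆: k=4: 0+8960+19·28·32=25984; k=5: 5320+0+19·10·32=11400 → min 11400.
Length 4: A₁..A₄: k=1: 0+2632+39·28·28=33208; k=2: 2184+1064+39·2·28=5432; k=3: 3666+0+39·19·28=24414 → min 5432 | A₂..A₅: k=2: 0+1624+28·2·10=2184; k=3: 1064+5320+28·19·10=11704; k=4: 2632+0+28·28·10=10472 → min 2184 | A₃..A₆: k=3: 0+11400+2·19·32=12616; k=4: 1064+8960+2·28·32=11816; k=5: 1624+0+2·10·32=2264 → min 2264.
Length 5: A₁..A₅: k=1: 0+2184+39·28·10=13104; k=2: 2184+1624+39·2·10=4588; k=3: 3666+5320+39·19·10=16396; k=4: 5432+0+39·28·10=16352 → min 4588 | A₂..A₆: k=2: 0+2264+28·2·32=4056; k=3: 1064+11400+28·19·32=29488; k=4: 2632+8960+28·28·32=36680; k=5: 2184+0+28·10·32=11144 → min 4056.
Top-level splits: k=1: (A₁..A₁)·(A₂..A₆) → 0+4056+39·28·32 = 39000; k=2: (A₁..A₂)·(A₃..A₆) → 2184+2264+39·2·32 = 6944; k=3: (A₁..A₃)·(A₄..A₆) → 3666+11400+39·19·32 = 38778; k=4: (A₁..A₄)·(A₅..A₆) → 5432+8960+39·28·32 = 49336; k=5: (A₁..A₅)·(A₆..A₆) → 4588+0+39·10·32 = 17068.
Best split is after A₂, i.e. k = 2.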